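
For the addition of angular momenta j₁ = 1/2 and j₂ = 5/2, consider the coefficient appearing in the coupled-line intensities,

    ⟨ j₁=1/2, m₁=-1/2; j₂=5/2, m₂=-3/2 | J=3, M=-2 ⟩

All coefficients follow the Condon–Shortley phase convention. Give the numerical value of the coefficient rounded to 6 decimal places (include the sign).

triangle: 0!·1!·5!/7! = 120/5040
(j±m)!: 0!·1!·1!·4!·1!·5! = 2880
prefactor² = (2J+1)·Δ·N² = 480
  k=0: +1/(0!·0!·1!·1!·0!·4!) = 1/24
Σ = 1/24  ⇒  CG² = 480·(1/24)² = 5/6
CG = +√(5/6) = +0.912871

+√(5/6) ≈ +0.912871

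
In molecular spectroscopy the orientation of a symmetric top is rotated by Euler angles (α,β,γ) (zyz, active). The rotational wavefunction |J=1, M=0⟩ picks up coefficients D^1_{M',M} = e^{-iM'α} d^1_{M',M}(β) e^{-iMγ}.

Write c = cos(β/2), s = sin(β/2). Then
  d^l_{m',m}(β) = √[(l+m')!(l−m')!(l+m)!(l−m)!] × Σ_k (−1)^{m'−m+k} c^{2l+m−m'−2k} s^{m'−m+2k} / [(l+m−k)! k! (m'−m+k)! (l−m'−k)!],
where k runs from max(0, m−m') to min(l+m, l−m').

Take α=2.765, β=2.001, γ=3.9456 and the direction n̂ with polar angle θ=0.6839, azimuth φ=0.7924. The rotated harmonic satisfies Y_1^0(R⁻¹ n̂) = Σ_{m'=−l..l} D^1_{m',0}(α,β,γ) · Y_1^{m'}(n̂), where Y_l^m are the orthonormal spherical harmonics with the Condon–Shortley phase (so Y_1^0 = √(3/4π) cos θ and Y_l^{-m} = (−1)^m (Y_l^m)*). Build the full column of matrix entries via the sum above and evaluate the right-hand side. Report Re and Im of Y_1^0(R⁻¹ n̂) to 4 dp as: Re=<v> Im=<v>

Need the full column D^1_{m',0} for m'=−1..1 at α=2.7650, β=2.0010, γ=3.9456.
cos(β/2)=0.539882, sin(β/2)=0.841741
d^1_{-1,0}: single k=1 term ⇒ +0.642676;  D = -0.597639+0.236347i
d^1_{0,0}: k∈[0..1] ⇒ +0.291472 -0.708528 = -0.417056;  D = -0.417056+0.000000i
d^1_{1,0}: single k=0 term ⇒ -0.642676;  D = +0.597639+0.236347i
Y_1^{m'}(θ=0.6839,φ=0.7924) and Σ D·Y over m':
  (-0.5976+0.2363i)·(+0.1533-0.1554i)  (-0.4171+0.0000i)·(+0.3787+0.0000i)  (+0.5976+0.2363i)·(-0.1533-0.1554i)
Y_1^0(R⁻¹ n̂) = -0.267678+0.000000i

Re=-0.2677 Im=0.0000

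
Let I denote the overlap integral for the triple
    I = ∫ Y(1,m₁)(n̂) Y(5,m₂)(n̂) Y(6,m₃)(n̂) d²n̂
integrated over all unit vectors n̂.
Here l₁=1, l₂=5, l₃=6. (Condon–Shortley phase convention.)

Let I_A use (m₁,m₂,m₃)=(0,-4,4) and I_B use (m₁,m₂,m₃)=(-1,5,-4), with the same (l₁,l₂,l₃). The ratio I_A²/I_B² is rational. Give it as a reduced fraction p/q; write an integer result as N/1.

20/1

Shared (l₁,l₂,l₃)=(1,5,6): N and (l;000)² cancel in I_A²/I_B².
A: Δ = 0!·2!·10!/13! = 1/858; Racah Σ t=0..0: t=0:+1/362880 = 1/362880; ⇒ 3j(1 5 6; 0 -4 4)² = 10/429, sgn +1
B: Δ = 0!·2!·10!/13! = 1/858; Racah Σ t=0..0: t=0:+1/7257600 = 1/7257600; ⇒ 3j(1 5 6; -1 5 -4)² = 1/858, sgn +1
I_A²/I_B² = (10/429)/(1/858) = 20/1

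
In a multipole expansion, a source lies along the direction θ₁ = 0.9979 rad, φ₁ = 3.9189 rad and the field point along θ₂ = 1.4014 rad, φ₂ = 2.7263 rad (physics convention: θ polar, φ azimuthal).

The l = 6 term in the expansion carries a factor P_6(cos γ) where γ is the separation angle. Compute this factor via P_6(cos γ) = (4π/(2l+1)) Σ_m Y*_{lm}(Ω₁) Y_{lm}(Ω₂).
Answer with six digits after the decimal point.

0.289550

Term-by-term m-sum for l=6 (normalisation 4π/13 = 0.966644):
  m=-6: (-0.008255, -0.169912) × (-0.352751, 0.268072) = (0.048461, 0.057724)  (running Σ = (0.048461, 0.057724))
  m=-5: (0.279441, 0.257699) × (0.127154, -0.229650) = (0.094713, -0.031406)  (running Σ = (0.143173, 0.026318))
  m=-4: (-0.396935, 0.012851) × (0.020893, -0.230551) = (-0.005330, 0.091782)  (running Σ = (0.137843, 0.118100))
  m=-3: (0.033561, -0.035231) × (0.090222, 0.267836) = (0.012464, 0.005810)  (running Σ = (0.150307, 0.123910))
  m=-2: (-0.005358, -0.331110) × (0.109925, 0.120338) = (0.039256, -0.037042)  (running Σ = (0.189563, 0.086868))
  m=-1: (0.129204, 0.127130) × (-0.261462, -0.115289) = (-0.019125, -0.048136)  (running Σ = (0.170438, 0.038732))
  m=0: (0.287089, -0.000000) × (-0.143976, 0.000000) = (-0.041334, 0.000000)  (running Σ = (0.129104, 0.038732))
  m=1: (-0.129204, 0.127130) × (0.261462, -0.115289) = (-0.019125, 0.048136)  (running Σ = (0.109978, 0.086868))
  m=2: (-0.005358, 0.331110) × (0.109925, -0.120338) = (0.039256, 0.037042)  (running Σ = (0.149234, 0.123910))
  m=3: (-0.033561, -0.035231) × (-0.090222, 0.267836) = (0.012464, -0.005810)  (running Σ = (0.161698, 0.118100))
  m=4: (-0.396935, -0.012851) × (0.020893, 0.230551) = (-0.005330, -0.091782)  (running Σ = (0.156368, 0.026318))
  m=5: (-0.279441, 0.257699) × (-0.127154, -0.229650) = (0.094713, 0.031406)  (running Σ = (0.251081, 0.057724))
  m=6: (-0.008255, 0.169912) × (-0.352751, -0.268072) = (0.048461, -0.057724)  (running Σ = (0.299541, -0.000000))
Total Σ_m = (0.299541, -0.000000). Multiply by 0.966644: (0.289550, -0.000000). P_6(cos γ) = 0.289550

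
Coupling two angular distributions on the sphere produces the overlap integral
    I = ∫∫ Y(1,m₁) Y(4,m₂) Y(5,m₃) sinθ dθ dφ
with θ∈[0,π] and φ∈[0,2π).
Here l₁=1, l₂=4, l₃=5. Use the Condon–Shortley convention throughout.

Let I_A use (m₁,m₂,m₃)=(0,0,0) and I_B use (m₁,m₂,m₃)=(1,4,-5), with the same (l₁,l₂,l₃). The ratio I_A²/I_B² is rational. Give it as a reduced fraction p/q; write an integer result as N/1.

5/9

Same 1,4,5: normalisation and zero-m 3j drop out of the ratio.
A: Δ: 0! 2! 8! / 11! → 1/495; sum: t=0:+1/576 = 1/576; 3j²(1 4 5; 0 0 0) = Δ·Π!·Σ² = 5/99  (sign -1)
B: Δ: 0! 2! 8! / 11! → 1/495; sum: t=0:+1/80640 = 1/80640; 3j²(1 4 5; 1 4 -5) = Δ·Π!·Σ² = 1/11  (sign +1)
I_A²/I_B² = (5/99)/(1/11) = 5/9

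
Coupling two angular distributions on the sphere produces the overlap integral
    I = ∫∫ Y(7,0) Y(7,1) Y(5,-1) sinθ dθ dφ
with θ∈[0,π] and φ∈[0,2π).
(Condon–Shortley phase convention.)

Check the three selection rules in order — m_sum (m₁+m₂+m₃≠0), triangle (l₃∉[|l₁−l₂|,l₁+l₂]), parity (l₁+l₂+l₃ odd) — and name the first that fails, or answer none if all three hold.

azimuthal sum: 0 + 1 − 1 = 0  ✓
0 ≤ 5 ≤ 14 (triangle on l)  ✓
L = 7 + 7 + 5 = 19 (odd)  ✗

parity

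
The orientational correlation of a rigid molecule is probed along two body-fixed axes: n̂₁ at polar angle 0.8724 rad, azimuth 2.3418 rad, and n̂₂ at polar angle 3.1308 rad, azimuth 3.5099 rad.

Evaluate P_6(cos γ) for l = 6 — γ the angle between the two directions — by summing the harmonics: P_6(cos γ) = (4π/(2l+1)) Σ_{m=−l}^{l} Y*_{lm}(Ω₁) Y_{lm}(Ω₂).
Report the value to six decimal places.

0.065466

Addition theorem: P_6(cos γ) = (4π/13) Σ_m Y*_{lm}(Ω₁) Y_{lm}(Ω₂), m = −6…6:
  term(m=-6) = 0.00000 - 0.00000j   from Y*(Ω₁)=0.00841 + 0.09713j, Y(Ω₂)=-0.00000 - 0.00000j
  term(m=-5) = -0.00000 - 0.00000j   from Y*(Ω₁)=0.18555 - 0.21439j, Y(Ω₂)=-0.00000 - 0.00000j
  term(m=-4) = -0.00000 + 0.00000j   from Y*(Ω₁)=-0.43478 + 0.02506j, Y(Ω₂)=0.00000 - 0.00000j
  term(m=-3) = 0.00000 - 0.00000j   from Y*(Ω₁)=0.21463 + 0.19685j, Y(Ω₂)=0.00000 - 0.00001j
  term(m=-2) = 0.00006 + 0.00007j   from Y*(Ω₁)=0.00441 + 0.15299j, Y(Ω₂)=0.00045 - 0.00041j
  term(m=-1) = 0.00498 - 0.01169j   from Y*(Ω₁)=0.24916 - 0.25644j, Y(Ω₂)=0.03317 - 0.01280j
  term(m=+0) = 0.05763 + 0.00000j   from Y*(Ω₁)=0.05673 + 0.00000j, Y(Ω₂)=1.01586 + 0.00000j
  term(m=+1) = 0.00498 + 0.01169j   from Y*(Ω₁)=-0.24916 - 0.25644j, Y(Ω₂)=-0.03317 - 0.01280j
  term(m=+2) = 0.00006 - 0.00007j   from Y*(Ω₁)=0.00441 - 0.15299j, Y(Ω₂)=0.00045 + 0.00041j
  term(m=+3) = 0.00000 + 0.00000j   from Y*(Ω₁)=-0.21463 + 0.19685j, Y(Ω₂)=-0.00000 - 0.00001j
  term(m=+4) = -0.00000 - 0.00000j   from Y*(Ω₁)=-0.43478 - 0.02506j, Y(Ω₂)=0.00000 + 0.00000j
  term(m=+5) = -0.00000 + 0.00000j   from Y*(Ω₁)=-0.18555 - 0.21439j, Y(Ω₂)=0.00000 - 0.00000j
  term(m=+6) = 0.00000 + 0.00000j   from Y*(Ω₁)=0.00841 - 0.09713j, Y(Ω₂)=-0.00000 + 0.00000j
Σ over m = 0.06772 - 0.00000j; ×(4π/13) → 0.06547 - 0.00000j. Real part: 0.065466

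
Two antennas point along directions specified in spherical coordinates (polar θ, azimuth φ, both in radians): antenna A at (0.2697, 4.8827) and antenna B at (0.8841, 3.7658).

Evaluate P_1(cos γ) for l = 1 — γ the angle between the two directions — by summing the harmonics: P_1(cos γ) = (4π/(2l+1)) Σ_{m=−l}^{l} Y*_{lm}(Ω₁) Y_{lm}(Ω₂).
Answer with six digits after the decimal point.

Addition theorem: P_1(cos γ) = (4π/3) Σ_m Y*_{lm}(Ω₁) Y_{lm}(Ω₂), m = −1…1:
  term(m=-1) = +0.010784+0.022105i   from Y*(Ω₁)=+0.015602-0.090722i, Y(Ω₂)=-0.216802+0.156158i
  term(m=+0) = +0.145882+0.000000i   from Y*(Ω₁)=+0.470940-0.000000i, Y(Ω₂)=+0.309767+0.000000i
  term(m=+1) = +0.010784-0.022105i   from Y*(Ω₁)=-0.015602-0.090722i, Y(Ω₂)=+0.216802+0.156158i
Σ over m = +0.167451+0.000000i; ×(4π/3) → +0.701415+0.000000i. Real part: 0.701415

0.701415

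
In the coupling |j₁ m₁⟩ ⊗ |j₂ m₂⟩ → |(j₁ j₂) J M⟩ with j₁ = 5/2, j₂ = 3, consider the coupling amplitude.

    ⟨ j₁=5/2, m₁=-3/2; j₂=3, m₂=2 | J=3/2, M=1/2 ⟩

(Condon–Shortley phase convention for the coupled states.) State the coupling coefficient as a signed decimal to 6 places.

triangle: 4!*1!*2!/8! = 48/40320
(j±m)!: 1!*4!*5!*1!*2!*1! = 5760
prefactor² = (2J+1)*Δ*N² = 192/7
  k=3: −1/(3!*1!*1!*2!*0!*0!) = -1/12
  k=4: +1/(4!*0!*0!*1!*1!*1!) = 1/24
Σ = -1/24  ⇒  CG² = 192/7*(-1/24)² = 1/21
CG = −√(1/21) = -0.218218

−√(1/21) ≈ -0.218218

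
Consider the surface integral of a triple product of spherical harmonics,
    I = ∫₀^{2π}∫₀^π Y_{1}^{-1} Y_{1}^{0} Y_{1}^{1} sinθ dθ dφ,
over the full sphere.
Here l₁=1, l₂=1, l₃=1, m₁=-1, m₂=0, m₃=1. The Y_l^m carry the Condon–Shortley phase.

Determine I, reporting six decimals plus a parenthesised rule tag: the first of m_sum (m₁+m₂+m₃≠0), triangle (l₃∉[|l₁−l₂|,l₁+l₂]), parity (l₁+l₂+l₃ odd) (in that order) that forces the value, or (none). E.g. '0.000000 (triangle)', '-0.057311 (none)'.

0.000000 (parity)

l₁+l₂+l₃=3 is odd: 3j(l;000)=0 ⇒ I=0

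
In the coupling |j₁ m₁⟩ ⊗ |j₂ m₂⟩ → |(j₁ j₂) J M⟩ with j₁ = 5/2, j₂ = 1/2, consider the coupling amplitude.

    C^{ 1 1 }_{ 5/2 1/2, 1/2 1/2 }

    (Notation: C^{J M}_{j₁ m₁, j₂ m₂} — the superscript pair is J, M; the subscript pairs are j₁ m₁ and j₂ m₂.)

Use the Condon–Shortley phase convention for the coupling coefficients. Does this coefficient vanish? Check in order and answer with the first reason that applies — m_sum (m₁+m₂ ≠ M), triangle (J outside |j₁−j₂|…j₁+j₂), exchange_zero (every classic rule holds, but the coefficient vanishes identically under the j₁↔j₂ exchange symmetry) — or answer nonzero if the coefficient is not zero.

m-sum: m₁+m₂ = 1/2+1/2 = 1, M = 1  ✓
triangle: need |j₁−j₂| ≤ J ≤ j₁+j₂, i.e. J ∈ [2, 3]; J = 1 is outside ✗ ⇒ coefficient is 0

triangle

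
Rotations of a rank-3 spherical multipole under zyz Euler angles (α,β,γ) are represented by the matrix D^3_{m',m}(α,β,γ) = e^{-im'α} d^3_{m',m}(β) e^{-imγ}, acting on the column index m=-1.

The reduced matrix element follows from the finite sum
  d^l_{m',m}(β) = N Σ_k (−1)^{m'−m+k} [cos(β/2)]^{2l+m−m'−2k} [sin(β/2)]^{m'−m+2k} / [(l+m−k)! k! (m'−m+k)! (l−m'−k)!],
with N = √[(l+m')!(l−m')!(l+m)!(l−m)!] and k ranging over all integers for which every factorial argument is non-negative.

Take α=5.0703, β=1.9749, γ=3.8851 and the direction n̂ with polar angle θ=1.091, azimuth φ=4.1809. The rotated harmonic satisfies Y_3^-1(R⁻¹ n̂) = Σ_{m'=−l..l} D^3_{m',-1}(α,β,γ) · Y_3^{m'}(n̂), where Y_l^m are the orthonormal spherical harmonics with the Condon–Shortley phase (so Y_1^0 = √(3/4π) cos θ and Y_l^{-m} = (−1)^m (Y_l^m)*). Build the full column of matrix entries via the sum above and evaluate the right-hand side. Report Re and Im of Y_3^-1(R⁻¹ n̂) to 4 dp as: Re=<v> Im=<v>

Re=-0.1362 Im=0.0103

Need the full column D^3_{m',-1} for m'=−3..3 at α=5.0703, β=1.9749, γ=3.8851.
cos(β/2)=0.550820, sin(β/2)=0.834624
d^3_{-3,-1}: single k=2 term ⇒ +0.248351;  D = +0.240847+0.060587i
d^3_{-2,-1}: k∈[1..2] ⇒ +0.133826 -0.614514 = -0.480688;  D = -0.053470-0.477705i
d^3_{-1,-1}: k∈[0..2] ⇒ +0.027929 -0.512992 +0.883353 = +0.398290;  D = -0.355215+0.180159i
d^3_{0,-1}: k∈[0..2] ⇒ -0.146599 +1.009749 -0.772778 = +0.090373;  D = -0.066523-0.061171i
d^3_{1,-1}: k∈[0..2] ⇒ +0.384744 -1.177804 +0.338022 = -0.455038;  D = -0.171145+0.421626i
d^3_{2,-1}: k∈[0..1] ⇒ -0.614514 +0.705447 = +0.090933;  D = +0.090898+0.002517i
d^3_{3,-1}: single k=0 term ⇒ +0.570202;  D = +0.184892+0.539393i
Y_3^{m'}(θ=1.091,φ=4.1809) and Σ D·Y over m':
  (+0.2408+0.0606i)·(+0.2912+0.0069i)  (-0.0535-0.4777i)·(-0.1805-0.3244i)  (-0.3552+0.1802i)·(-0.0095+0.0162i)  (-0.0665-0.0612i)·(-0.3333+0.0000i)  (-0.1711+0.4216i)·(+0.0095+0.0162i)  (+0.0909+0.0025i)·(-0.1805+0.3244i)  (+0.1849+0.5394i)·(-0.2912+0.0069i)
Y_3^-1(R⁻¹ n̂) = -0.136180+0.010307i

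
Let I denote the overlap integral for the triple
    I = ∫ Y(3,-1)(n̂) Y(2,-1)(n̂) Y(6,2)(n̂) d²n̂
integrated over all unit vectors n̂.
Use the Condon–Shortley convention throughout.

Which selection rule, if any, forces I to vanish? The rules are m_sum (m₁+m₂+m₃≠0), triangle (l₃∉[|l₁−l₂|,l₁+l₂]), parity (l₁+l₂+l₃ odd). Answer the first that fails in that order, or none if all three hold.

azimuthal sum: -1 − 1 + 2 = 0  ✓
l₃ must lie in [1,5]; have l₃=6  ✗
L = 3 + 2 + 6 = 11 (odd)

triangle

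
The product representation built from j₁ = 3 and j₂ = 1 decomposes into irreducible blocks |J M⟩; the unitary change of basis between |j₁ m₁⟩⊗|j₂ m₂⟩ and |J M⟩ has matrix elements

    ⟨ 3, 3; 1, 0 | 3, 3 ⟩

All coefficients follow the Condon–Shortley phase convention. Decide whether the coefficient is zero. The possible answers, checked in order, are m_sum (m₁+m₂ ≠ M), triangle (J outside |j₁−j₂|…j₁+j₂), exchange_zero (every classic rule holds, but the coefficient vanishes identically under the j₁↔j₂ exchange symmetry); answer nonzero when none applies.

m-sum: m₁+m₂ = 3+0 = 3, M = 3  ✓
triangle: |j₁−j₂| = 2 ≤ J = 3 ≤ j₁+j₂ = 4  ✓
exchange: j₁≠j₂ or m₁≠m₂ — the exchange symmetry imposes no constraint here
value check: CG = +√(3/4) = +0.866025 ≠ 0

nonzero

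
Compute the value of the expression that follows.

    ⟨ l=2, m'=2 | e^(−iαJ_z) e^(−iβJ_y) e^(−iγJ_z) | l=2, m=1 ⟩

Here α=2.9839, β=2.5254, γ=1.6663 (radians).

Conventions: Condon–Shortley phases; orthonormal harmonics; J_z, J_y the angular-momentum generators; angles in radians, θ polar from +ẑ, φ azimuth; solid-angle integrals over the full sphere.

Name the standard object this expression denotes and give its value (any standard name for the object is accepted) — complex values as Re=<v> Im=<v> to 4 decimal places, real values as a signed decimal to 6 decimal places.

Wigner D-matrix element, Re=-0.0116 Im=0.0519

This is a Wigner D-matrix element — the rotation-matrix element ⟨l m'| R(α,β,γ) |l m⟩ in the angular-momentum basis.
First d^2_{2,1}(β=2.5254), then the phase factors e^{-i(2)α} and e^{-i(1)γ}:
With c≡cos(β/2)=0.303245 and s≡sin(β/2)=0.952913, N=[24·1·6·1]^{1/2}=12.000000
k∈{0} keeps every argument non-negative
  k=0: (−1)^1·12.0000/(6)·0.3032^3·0.9529^1 = -0.053145
d^2_{2,1}(2.5254) = -0.053145
D = (+0.950677+0.310183i)·(-0.053145)·(-0.095359-0.995443i) = -0.011592+0.051866i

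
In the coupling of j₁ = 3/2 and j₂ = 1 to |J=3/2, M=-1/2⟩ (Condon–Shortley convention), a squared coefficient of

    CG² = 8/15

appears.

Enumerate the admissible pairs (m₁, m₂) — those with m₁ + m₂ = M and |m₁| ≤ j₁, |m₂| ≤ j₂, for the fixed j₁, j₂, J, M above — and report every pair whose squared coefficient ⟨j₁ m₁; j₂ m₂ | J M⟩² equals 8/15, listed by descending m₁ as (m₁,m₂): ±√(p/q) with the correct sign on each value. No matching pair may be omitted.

Admissible pairs with m₁+m₂ = M = -1/2: (-3/2,1), (-1/2,0), (1/2,-1)
  (m₁,m₂)=(1/2,-1): CG² = 8/15, CG = +√(8/15)   ← matches the target
  (m₁,m₂)=(-1/2,0): CG² = 1/15, CG = −√(1/15)
  (m₁,m₂)=(-3/2,1): CG² = 2/5, CG = −√(2/5)
Pairs with CG² = 8/15: (1/2,-1): +√(8/15)

(1/2,-1): +√(8/15)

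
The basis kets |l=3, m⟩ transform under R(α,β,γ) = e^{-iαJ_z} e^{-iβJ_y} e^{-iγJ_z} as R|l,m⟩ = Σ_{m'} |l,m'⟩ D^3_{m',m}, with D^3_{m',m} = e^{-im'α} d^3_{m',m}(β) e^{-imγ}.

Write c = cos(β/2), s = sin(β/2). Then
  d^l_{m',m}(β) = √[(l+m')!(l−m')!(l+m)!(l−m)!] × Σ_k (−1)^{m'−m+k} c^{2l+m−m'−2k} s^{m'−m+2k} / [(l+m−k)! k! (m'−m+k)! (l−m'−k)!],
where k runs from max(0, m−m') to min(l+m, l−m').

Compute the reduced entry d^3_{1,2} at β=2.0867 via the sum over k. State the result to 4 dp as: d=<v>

d=-0.4320

d^3_{1,2}(β=2.0867) via the finite sum:
c=cos(2.086700/2)=0.503328, s=sin(2.086700/2)=0.864095; N=√[24·2·120·1]=75.894664
k: max(0,(2)−(1))=1 … min(3+(2),3−(1))=2
  k=1: (−1)^0·75.8947/(24)·0.5033^5·0.8641^1 = +0.088271
  k=2: (−1)^1·75.8947/(12)·0.5033^3·0.8641^3 = -0.520318
d^3_{1,2}(2.0867) = +0.088271 -0.520318 = -0.432047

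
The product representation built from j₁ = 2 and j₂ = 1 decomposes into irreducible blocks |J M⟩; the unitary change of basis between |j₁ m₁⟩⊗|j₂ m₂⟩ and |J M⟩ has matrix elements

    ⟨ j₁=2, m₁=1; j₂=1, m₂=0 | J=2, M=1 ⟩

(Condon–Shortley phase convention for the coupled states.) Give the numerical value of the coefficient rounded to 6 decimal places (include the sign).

+0.408248  (= +√(1/6))

j₁+j₂−J=1  J+j₁−j₂=3  J−j₁+j₂=1  j₁+j₂+J+1=6
(j₁±m₁, j₂±m₂, J±M) = (3,1,1,1,3,1)
P² = 3/2
sum k=0..1:
  [0] +1/2 = 1/2
  [1] −1/6 = -1/6
S = 1/3
C² = P²·S² = 1/6 ; C = +0.408248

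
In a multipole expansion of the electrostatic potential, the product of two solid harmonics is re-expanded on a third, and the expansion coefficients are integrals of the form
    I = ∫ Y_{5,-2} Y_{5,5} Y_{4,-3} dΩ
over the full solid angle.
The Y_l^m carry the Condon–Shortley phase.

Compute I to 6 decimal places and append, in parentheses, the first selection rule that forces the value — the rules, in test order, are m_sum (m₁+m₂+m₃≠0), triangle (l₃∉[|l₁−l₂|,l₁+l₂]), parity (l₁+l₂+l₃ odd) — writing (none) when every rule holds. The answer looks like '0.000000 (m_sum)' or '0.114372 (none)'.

Checks pass: Σm=0; 14 even; l₃=4∈[0,10].
(2·5+1)(2·5+1)(2·4+1) = 1089
Δ: 6! 4! 4! / 15! → 1/3153150
sum: t=1:−1/69120 t=2:+1/1728 t=3:−1/576 t=4:+1/1728 t=5:−1/69120 = -7/11520
3j²(5 5 4; 0 0 0) = Δ·Π!·Σ² = 2/143  (sign -1)
sum: t=6:+1/103680 = 1/103680
3j²(5 5 4; -2 5 -3) = Δ·Π!·Σ² = 7/429  (sign -1)
combine: 4πI² = 1089·2/143·7/429 = 42/169
take √, sign +1: I = 0.14062948
No selection rule forces the value: the integral is nonzero (none).

0.140629 (none)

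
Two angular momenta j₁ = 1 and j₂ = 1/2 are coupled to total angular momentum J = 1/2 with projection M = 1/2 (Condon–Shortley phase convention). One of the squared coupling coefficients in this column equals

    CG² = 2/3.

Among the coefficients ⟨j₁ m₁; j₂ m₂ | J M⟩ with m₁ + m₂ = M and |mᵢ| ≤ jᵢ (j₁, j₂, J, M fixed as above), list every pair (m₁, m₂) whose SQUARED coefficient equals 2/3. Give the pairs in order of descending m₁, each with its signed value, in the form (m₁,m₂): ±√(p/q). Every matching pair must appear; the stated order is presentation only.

Admissible pairs with m₁+m₂ = M = 1/2: (0,1/2), (1,-1/2)
  (m₁,m₂)=(1,-1/2): CG² = 2/3, CG = +√(2/3)   ← matches the target
  (m₁,m₂)=(0,1/2): CG² = 1/3, CG = −√(1/3)
Pairs with CG² = 2/3: (1,-1/2): +√(2/3)

(1,-1/2): +√(2/3)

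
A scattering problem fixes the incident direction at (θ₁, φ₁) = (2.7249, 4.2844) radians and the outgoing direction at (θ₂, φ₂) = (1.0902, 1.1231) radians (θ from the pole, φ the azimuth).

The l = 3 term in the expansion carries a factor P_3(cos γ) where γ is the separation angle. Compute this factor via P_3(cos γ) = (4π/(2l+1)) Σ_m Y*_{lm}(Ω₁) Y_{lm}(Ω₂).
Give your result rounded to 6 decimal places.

-0.021201

Addition theorem: P_3(cos γ) = (4π/7) Σ_m Y*_{lm}(Ω₁) Y_{lm}(Ω₂), m = −3…3:
  m=-3: Y*=0.02653 + 0.00783j  Y=-0.28338 + 0.06567j  product -0.00803 - 0.00048j
  m=-2: Y*=0.10035 - 0.11561j  Y=-0.23226 - 0.28993j  product -0.05683 - 0.00224j
  m=-1: Y*=-0.17269 - 0.37855j  Y=0.00852 - 0.01773j  product -0.00818 - 0.00016j
  m=+0: Y*=-0.40299 + 0.00000j  Y=-0.33320 + 0.00000j  product 0.13428 + 0.00000j
  m=+1: Y*=0.17269 - 0.37855j  Y=-0.00852 - 0.01773j  product -0.00818 + 0.00016j
  m=+2: Y*=0.10035 + 0.11561j  Y=-0.23226 + 0.28993j  product -0.05683 + 0.00224j
  m=+3: Y*=-0.02653 + 0.00783j  Y=0.28338 + 0.06567j  product -0.00803 + 0.00048j
Total Σ_m = -0.01181 + 0.00000j. Multiply by 1.795196: -0.02120 + 0.00000j. P_3(cos γ) = -0.021201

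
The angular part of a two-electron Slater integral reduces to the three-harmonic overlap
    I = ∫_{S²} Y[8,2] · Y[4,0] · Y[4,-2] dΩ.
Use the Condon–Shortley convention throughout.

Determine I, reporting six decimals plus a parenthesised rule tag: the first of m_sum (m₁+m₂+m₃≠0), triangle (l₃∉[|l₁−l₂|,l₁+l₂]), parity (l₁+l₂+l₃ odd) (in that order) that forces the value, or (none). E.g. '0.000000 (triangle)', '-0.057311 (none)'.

0.187970 (none)

Checks pass: Σm=0; 16 even; l₃=4∈[4,12].
(2·8+1)(2·4+1)(2·4+1) = 1377
Δ: 8! 8! 0! / 17! → 1/218790
sum: t=4:+1/331776 = 1/331776
3j²(8 4 4; 0 0 0) = Δ·Π!·Σ² = 490/21879  (sign +1)
sum: t=4:+1/829440 = 1/829440
3j²(8 4 4; 2 0 -2) = Δ·Π!·Σ² = 35/2431  (sign +1)
combine: 4πI² = 1377·490/21879·35/2431 = 154350/347633
take √, sign +1: I = 0.18796972
No selection rule forces the value: the integral is nonzero (none).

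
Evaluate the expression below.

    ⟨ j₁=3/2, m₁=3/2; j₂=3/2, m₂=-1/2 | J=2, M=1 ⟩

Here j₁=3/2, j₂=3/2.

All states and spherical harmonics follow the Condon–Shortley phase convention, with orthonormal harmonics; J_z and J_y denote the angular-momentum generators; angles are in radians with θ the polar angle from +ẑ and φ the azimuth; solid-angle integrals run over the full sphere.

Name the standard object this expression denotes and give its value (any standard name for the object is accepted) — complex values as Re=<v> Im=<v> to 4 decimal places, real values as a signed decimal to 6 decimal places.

Clebsch–Gordan coefficient, +√(1/2) ≈ +0.707107

This is a Clebsch–Gordan (vector-coupling) coefficient.
triangle: 1!·2!·2!/6! = 4/720
(j±m)!: 3!·0!·1!·2!·3!·1! = 72
prefactor² = (2J+1)·Δ·N² = 2
  k=0: +1/(0!·1!·0!·1!·2!·1!) = 1/2
Σ = 1/2  ⇒  CG² = 2·(1/2)² = 1/2
CG = +√(1/2) = +0.707107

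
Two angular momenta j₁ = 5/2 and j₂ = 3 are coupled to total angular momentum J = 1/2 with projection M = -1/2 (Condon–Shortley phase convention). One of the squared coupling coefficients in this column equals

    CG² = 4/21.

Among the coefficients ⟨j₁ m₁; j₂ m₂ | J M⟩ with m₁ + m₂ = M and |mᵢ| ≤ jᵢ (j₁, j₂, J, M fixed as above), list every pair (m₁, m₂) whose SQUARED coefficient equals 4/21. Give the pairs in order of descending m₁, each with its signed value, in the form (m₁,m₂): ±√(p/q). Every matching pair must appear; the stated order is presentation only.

Admissible pairs with m₁+m₂ = M = -1/2: (-5/2,2), (-3/2,1), (-1/2,0), (1/2,-1), (3/2,-2), (5/2,-3)
  (m₁,m₂)=(5/2,-3): CG² = 2/7, CG = +√(2/7)
  (m₁,m₂)=(3/2,-2): CG² = 5/21, CG = −√(5/21)
  (m₁,m₂)=(1/2,-1): CG² = 4/21, CG = +√(4/21)   ← matches the target
  (m₁,m₂)=(-1/2,0): CG² = 1/7, CG = −√(1/7)
  (m₁,m₂)=(-3/2,1): CG² = 2/21, CG = +√(2/21)
  (m₁,m₂)=(-5/2,2): CG² = 1/21, CG = −√(1/21)
Pairs with CG² = 4/21: (1/2,-1): +√(4/21)

(1/2,-1): +√(4/21)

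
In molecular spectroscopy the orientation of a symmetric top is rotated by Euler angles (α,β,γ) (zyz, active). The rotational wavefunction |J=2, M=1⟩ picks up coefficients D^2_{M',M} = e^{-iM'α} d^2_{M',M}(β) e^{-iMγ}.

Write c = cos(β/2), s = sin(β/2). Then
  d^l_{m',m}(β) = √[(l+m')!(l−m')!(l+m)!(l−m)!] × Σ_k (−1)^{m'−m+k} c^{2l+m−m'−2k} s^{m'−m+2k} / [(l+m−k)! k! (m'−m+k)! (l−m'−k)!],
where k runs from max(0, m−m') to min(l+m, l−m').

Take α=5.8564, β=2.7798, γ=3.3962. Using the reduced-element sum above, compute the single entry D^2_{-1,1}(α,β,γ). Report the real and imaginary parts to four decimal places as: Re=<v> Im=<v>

Split into d^2_{-1,1}(β=2.7798) × two z-phases.
With c≡cos(β/2)=0.179911 and s≡sin(β/2)=0.983683, N=[1·6·6·1]^{1/2}=6.000000
k: max(0,(1)−(-1))=2 … min(2+(1),2−(-1))=3
  k=2: (−1)^0·6.0000/(2)·0.1799^2·0.9837^2 = +0.093961
  k=3: (−1)^1·6.0000/(6)·0.1799^0·0.9837^4 = -0.936312
d^2_{-1,1}(2.7798) = +0.093961 -0.936312 = -0.842350
D = (+0.910301-0.413947i)·(-0.842350)·(-0.967762+0.251865i) = +0.654250-0.530576i

Re=0.6543 Im=-0.5306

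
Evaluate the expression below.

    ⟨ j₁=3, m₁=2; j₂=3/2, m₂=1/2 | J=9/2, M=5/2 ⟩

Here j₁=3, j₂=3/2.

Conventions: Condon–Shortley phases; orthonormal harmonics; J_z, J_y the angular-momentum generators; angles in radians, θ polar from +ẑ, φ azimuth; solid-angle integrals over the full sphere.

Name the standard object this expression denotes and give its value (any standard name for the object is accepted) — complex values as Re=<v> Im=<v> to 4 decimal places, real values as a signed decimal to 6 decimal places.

This is a Clebsch–Gordan (vector-coupling) coefficient.
triangle: 0!×6!×3!/10! = 4320/3628800
(j±m)!: 5!×1!×2!×1!×7!×2! = 2419200
prefactor² = (2J+1)×Δ×N² = 28800
  k=0: +1/(0!×0!×1!×2!×5!×1!) = 1/240
Σ = 1/240  ⇒  CG² = 28800×(1/240)² = 1/2
CG = +√(1/2) = +0.707107

Clebsch–Gordan coefficient, +√(1/2) ≈ +0.707107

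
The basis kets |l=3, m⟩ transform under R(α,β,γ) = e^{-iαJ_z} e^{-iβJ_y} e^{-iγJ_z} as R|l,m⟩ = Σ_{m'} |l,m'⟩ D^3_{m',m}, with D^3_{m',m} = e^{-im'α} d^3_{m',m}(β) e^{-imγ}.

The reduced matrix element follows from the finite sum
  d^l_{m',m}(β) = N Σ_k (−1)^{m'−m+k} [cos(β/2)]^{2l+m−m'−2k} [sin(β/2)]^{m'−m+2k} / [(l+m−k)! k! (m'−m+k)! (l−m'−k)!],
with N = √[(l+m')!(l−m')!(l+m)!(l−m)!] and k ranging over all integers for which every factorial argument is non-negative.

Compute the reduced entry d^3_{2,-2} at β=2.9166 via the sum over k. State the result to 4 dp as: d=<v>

d^3_{2,-2}(β=2.9166) via the finite sum:
c=cos(2.916600/2)=0.112259, s=sin(2.916600/2)=0.993679; N=√[120·1·1·120]=120.000000
k: max(0,(-2)−(2))=0 … min(3+(-2),3−(2))=1
  k=0: (−1)^4·120.0000/(24)·0.1123^2·0.9937^4 = +0.061433
  k=1: (−1)^5·120.0000/(120)·0.1123^0·0.9937^6 = -0.962668
d^3_{2,-2}(2.9166) = +0.061433 -0.962668 = -0.901236

d=-0.9012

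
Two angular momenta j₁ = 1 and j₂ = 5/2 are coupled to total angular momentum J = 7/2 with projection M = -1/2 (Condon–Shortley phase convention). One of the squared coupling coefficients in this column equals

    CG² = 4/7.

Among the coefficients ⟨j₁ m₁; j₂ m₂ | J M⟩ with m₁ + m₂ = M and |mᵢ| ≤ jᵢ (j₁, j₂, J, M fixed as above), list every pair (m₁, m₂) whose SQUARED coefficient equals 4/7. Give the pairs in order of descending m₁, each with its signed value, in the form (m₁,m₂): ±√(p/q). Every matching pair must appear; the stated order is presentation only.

Admissible pairs with m₁+m₂ = M = -1/2: (-1,1/2), (0,-1/2), (1,-3/2)
  (m₁,m₂)=(1,-3/2): CG² = 1/7, CG = +√(1/7)
  (m₁,m₂)=(0,-1/2): CG² = 4/7, CG = +√(4/7)   ← matches the target
  (m₁,m₂)=(-1,1/2): CG² = 2/7, CG = +√(2/7)
Pairs with CG² = 4/7: (0,-1/2): +√(4/7)

(0,-1/2): +√(4/7)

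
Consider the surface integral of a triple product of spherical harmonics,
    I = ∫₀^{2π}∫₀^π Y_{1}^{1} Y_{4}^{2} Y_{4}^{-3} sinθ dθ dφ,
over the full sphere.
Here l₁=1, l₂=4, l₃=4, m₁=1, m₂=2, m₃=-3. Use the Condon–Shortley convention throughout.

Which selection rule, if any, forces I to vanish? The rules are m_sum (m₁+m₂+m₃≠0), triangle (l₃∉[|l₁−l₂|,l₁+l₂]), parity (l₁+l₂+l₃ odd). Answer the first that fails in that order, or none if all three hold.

parity

azimuthal sum: 1 + 2 − 3 = 0  ✓
3 ≤ 4 ≤ 5 (triangle on l)  ✓
L = 1 + 4 + 4 = 9 (odd)  ✗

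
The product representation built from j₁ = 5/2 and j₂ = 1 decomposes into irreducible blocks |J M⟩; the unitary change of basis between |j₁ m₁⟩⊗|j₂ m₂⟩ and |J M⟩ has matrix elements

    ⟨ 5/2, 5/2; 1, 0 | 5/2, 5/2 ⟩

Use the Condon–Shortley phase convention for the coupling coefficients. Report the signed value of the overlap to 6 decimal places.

+0.845154

√[6·1!4!1!/7! · 5!0!1!1!5!0!] = √(2880/7)
  +(−1)^0/∏(0,1,0,1,4,0)! = 1/24  (running 1/24)
⟨..|..⟩ = √(2880/7)·(1/24) = +0.845154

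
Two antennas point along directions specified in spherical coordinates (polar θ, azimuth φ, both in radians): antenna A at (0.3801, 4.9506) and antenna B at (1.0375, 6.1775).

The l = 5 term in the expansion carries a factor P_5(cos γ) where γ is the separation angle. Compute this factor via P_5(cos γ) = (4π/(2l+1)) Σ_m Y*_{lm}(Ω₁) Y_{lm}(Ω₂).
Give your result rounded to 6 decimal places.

-0.102375

Term-by-term m-sum for l=5 (normalisation 4π/11 = 1.142397):
  [-5]  conj(Y_{5,-5})(Ω₁) = +0.003030-0.001209i ; Y_{5,-5}(Ω₂) = +0.189808+0.110811i ; Δ = +0.000709+0.000106i
  [-4]  conj(Y_{5,-4})(Ω₁) = +0.014962+0.021049i ; Y_{5,-4}(Ω₂) = +0.374190+0.168335i ; Δ = +0.002055+0.010395i
  [-3]  conj(Y_{5,-3})(Ω₁) = -0.078282+0.090226i ; Y_{5,-3}(Ω₂) = +0.278331+0.091327i ; Δ = -0.030028+0.017963i
  [-2]  conj(Y_{5,-2})(Ω₁) = -0.305526-0.157673i ; Y_{5,-2}(Ω₂) = -0.140346-0.030115i ; Δ = +0.038131+0.031330i
  [-1]  conj(Y_{5,-1})(Ω₁) = +0.127402-0.524673i ; Y_{5,-1}(Ω₂) = -0.333388-0.035366i ; Δ = -0.061030+0.170414i
  [+0]  conj(Y_{5,0})(Ω₁) = +0.161304-0.000000i ; Y_{5,0}(Ω₂) = +0.066403+0.000000i ; Δ = +0.010711+0.000000i
  [+1]  conj(Y_{5,1})(Ω₁) = -0.127402-0.524673i ; Y_{5,1}(Ω₂) = +0.333388-0.035366i ; Δ = -0.061030-0.170414i
  [+2]  conj(Y_{5,2})(Ω₁) = -0.305526+0.157673i ; Y_{5,2}(Ω₂) = -0.140346+0.030115i ; Δ = +0.038131-0.031330i
  [+3]  conj(Y_{5,3})(Ω₁) = +0.078282+0.090226i ; Y_{5,3}(Ω₂) = -0.278331+0.091327i ; Δ = -0.030028-0.017963i
  [+4]  conj(Y_{5,4})(Ω₁) = +0.014962-0.021049i ; Y_{5,4}(Ω₂) = +0.374190-0.168335i ; Δ = +0.002055-0.010395i
  [+5]  conj(Y_{5,5})(Ω₁) = -0.003030-0.001209i ; Y_{5,5}(Ω₂) = -0.189808+0.110811i ; Δ = +0.000709-0.000106i
Accumulated sum -0.089614+0.000000i; after 4π/(2l+1) scaling, -0.102375+0.000000i ⇒ P_5 = -0.102375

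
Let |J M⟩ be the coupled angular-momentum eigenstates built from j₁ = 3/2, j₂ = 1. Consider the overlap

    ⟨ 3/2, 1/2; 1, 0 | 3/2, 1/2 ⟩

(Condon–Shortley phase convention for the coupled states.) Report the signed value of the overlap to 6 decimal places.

triangle: 1!*2!*1!/5! = 2/120
(j±m)!: 2!*1!*1!*1!*2!*1! = 4
prefactor² = (2J+1)*Δ*N² = 4/15
  k=0: +1/(0!*1!*1!*1!*1!*0!) = 1
  k=1: −1/(1!*0!*0!*0!*2!*1!) = -1/2
Σ = 1/2  ⇒  CG² = 4/15*(1/2)² = 1/15
CG = +√(1/15) = +0.258199

+0.258199  (= +√(1/15))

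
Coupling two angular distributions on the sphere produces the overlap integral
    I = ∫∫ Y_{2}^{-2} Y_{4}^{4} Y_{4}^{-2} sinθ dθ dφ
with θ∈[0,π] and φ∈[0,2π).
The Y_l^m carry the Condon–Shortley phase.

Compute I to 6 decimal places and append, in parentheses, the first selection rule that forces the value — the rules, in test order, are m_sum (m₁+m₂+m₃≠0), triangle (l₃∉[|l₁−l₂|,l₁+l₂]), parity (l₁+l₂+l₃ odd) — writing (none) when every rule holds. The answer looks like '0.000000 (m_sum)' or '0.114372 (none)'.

-0.106180 (none)

m-sum 0 ✓  L=10 even ✓  2≤4≤6 ✓
Π(2lᵢ+1) = 5×9×9 = 405
triangle coeff Δ(2,4,4) = 1/13860
Σ_t [0,2]: t=0:+1/192 t=1:−1/36 t=2:+1/192 = -5/288
(3j)²=20/693 [(2 4 4; 0 0 0)], sign=-1
Σ_t [2,2]: t=2:+1/2880 = 1/2880
(3j)²=2/165 [(2 4 4; -2 4 -2)], sign=+1
⇒ 4πI² = 120/847
I = (-1)√(120/847/(4π)) = -0.10618031
No selection rule forces the value: the integral is nonzero (none).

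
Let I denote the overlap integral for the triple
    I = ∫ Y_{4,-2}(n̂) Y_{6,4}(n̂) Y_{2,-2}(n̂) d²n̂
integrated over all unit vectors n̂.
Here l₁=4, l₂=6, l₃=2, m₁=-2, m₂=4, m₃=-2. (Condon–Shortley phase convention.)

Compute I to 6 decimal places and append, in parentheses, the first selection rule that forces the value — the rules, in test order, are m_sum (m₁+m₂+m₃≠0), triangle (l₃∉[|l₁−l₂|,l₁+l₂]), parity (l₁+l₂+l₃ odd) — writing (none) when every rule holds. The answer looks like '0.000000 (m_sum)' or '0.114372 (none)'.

Checks pass: Σm=0; 12 even; l₃=2∈[2,10].
(2·4+1)(2·6+1)(2·2+1) = 585
Δ: 8! 0! 4! / 13! → 1/6435
sum: t=4:+1/2304 = 1/2304
3j²(4 6 2; 0 0 0) = Δ·Π!·Σ² = 5/143  (sign +1)
sum: t=6:+1/34560 = 1/34560
3j²(4 6 2; -2 4 -2) = Δ·Π!·Σ² = 14/429  (sign +1)
combine: 4πI² = 585·5/143·14/429 = 1050/1573
take √, sign +1: I = 0.23047581
No selection rule forces the value: the integral is nonzero (none).

0.230476 (none)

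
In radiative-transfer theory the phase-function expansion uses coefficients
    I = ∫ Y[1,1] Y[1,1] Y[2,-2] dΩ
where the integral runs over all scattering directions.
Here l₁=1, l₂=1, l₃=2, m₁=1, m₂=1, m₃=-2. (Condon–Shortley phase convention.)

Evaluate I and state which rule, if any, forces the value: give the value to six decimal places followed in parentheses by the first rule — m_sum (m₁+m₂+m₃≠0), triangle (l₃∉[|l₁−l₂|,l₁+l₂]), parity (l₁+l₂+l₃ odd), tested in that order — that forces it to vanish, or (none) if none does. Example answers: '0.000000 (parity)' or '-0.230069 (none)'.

m-sum 0 ✓  L=4 even ✓  0≤2≤2 ✓
Π(2lᵢ+1) = 3×3×5 = 45
triangle coeff Δ(1,1,2) = 1/30
Σ_t [0,0]: t=0:+1/1 = 1/1
(3j)²=2/15 [(1 1 2; 0 0 0)], sign=+1
Σ_t [0,0]: t=0:+1/4 = 1/4
(3j)²=1/5 [(1 1 2; 1 1 -2)], sign=+1
⇒ 4πI² = 6/5
I = (+1)√(6/5/(4π)) = 0.30901936
No selection rule forces the value: the integral is nonzero (none).

0.309019 (none)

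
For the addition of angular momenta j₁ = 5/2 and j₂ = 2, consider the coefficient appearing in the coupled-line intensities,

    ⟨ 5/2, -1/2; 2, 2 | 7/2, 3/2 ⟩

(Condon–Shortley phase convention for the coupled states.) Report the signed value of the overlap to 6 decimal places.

√[8·1!4!3!/9! · 2!3!4!0!5!2!] = √(1536/7)
  +(−1)^1/∏(1,0,2,3,2,0)! = -1/24  (running -1/24)
⟨..|..⟩ = √(1536/7)·(-1/24) = -0.617213

-0.617213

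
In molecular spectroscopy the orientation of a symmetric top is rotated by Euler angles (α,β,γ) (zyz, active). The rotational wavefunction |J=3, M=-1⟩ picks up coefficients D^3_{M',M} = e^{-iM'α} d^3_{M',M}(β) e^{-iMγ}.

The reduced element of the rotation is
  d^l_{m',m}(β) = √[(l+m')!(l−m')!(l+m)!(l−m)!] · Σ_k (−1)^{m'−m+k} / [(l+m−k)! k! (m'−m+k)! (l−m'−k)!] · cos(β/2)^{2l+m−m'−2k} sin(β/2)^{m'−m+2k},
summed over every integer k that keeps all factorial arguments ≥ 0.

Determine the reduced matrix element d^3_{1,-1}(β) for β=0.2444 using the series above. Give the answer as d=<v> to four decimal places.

d=0.0848

d^3_{1,-1}(β=0.2444) via the finite sum:
Half-angle: c=0.992543, s=0.121896. N=√(24·2·2·24)=48.000000
k∈{0,1,2} keeps every argument non-negative
  k=0: (−1)^2·48.0000/(8)·0.9925^4·0.1219^2 = +0.086522
  k=1: (−1)^3·48.0000/(6)·0.9925^2·0.1219^4 = -0.001740
  k=2: (−1)^4·48.0000/(48)·0.9925^0·0.1219^6 = +0.000003
d^3_{1,-1}(0.2444) = +0.086522 -0.001740 +0.000003 = +0.084786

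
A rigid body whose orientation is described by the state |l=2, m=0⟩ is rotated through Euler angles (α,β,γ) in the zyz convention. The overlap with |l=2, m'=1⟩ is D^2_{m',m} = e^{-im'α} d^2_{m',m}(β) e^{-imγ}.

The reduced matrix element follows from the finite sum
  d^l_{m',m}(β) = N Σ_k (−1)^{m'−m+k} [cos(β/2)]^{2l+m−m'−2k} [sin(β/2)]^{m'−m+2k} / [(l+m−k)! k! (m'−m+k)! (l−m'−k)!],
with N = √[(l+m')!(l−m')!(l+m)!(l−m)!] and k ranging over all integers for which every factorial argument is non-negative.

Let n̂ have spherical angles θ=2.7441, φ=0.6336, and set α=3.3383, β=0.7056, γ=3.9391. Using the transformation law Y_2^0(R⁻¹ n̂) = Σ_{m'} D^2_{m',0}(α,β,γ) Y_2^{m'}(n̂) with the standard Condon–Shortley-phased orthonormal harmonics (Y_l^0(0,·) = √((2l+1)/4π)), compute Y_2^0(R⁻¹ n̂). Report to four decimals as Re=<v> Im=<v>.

Re=0.5018 Im=0.0000

Need the full column D^2_{m',0} for m'=−2..2 at α=3.3383, β=0.7056, γ=3.9391.
cos(β/2)=0.938409, sin(β/2)=0.345527
d^2_{-2,0}: single k=2 term ⇒ +0.257527;  D = +0.237854+0.098722i
d^2_{-1,0}: k∈[1..2] ⇒ +0.699413 -0.094823 = +0.604590;  D = -0.592931-0.118162i
d^2_{0,0}: k∈[0..2] ⇒ +0.775476 -0.420540 +0.014254 = +0.369190;  D = +0.369190+0.000000i
d^2_{1,0}: k∈[0..1] ⇒ -0.699413 +0.094823 = -0.604590;  D = +0.592931-0.118162i
d^2_{2,0}: single k=0 term ⇒ +0.257527;  D = +0.237854-0.098722i
Y_2^{m'}(θ=2.7441,φ=0.6336) and Σ D·Y over m':
  (+0.2379+0.0987i)·(+0.0173-0.0552i)  (-0.5929-0.1182i)·(-0.2222+0.1633i)  (+0.3692+0.0000i)·(+0.4890+0.0000i)  (+0.5929-0.1182i)·(+0.2222+0.1633i)  (+0.2379-0.0987i)·(+0.0173+0.0552i)
Y_2^0(R⁻¹ n̂) = +0.501776-0.000000i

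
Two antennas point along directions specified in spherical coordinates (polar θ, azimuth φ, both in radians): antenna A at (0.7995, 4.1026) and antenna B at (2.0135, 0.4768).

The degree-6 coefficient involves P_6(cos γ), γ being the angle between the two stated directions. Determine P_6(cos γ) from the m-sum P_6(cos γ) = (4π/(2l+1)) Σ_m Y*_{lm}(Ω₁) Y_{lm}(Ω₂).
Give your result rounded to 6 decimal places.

Expand P_6 via completeness: Σ_{m} conj(Y_{6,m}) at Ω₁ times Y_{6,m} at Ω₂ —
  [-6]  conj(Y_{6,-6})(Ω₁) = 0.05706 - 0.03245j ; Y_{6,-6}(Ω₂) = -0.25265 - 0.07287j ; Δ = -0.01678 + 0.00404j
  [-5]  conj(Y_{6,-5})(Ω₁) = -0.02045 + 0.22011j ; Y_{6,-5}(Ω₂) = 0.31373 + 0.29675j ; Δ = -0.07173 + 0.06299j
  [-4]  conj(Y_{6,-4})(Ω₁) = -0.31272 - 0.26471j ; Y_{6,-4}(Ω₂) = -0.07998 - 0.22870j ; Δ = -0.03553 + 0.09269j
  [-3]  conj(Y_{6,-3})(Ω₁) = 0.37943 - 0.10036j ; Y_{6,-3}(Ω₂) = 0.02827 - 0.20005j ; Δ = -0.00935 - 0.07874j
  [-2]  conj(Y_{6,-2})(Ω₁) = -0.00260 + 0.00708j ; Y_{6,-2}(Ω₂) = -0.18344 + 0.25848j ; Δ = -0.00136 - 0.00197j
  [-1]  conj(Y_{6,-1})(Ω₁) = 0.21058 + 0.30142j ; Y_{6,-1}(Ω₂) = -0.08585 + 0.04435j ; Δ = -0.03145 - 0.01654j
  [+0]  conj(Y_{6,0})(Ω₁) = -0.11768 + 0.00000j ; Y_{6,0}(Ω₂) = 0.32345 + 0.00000j ; Δ = -0.03806 + 0.00000j
  [+1]  conj(Y_{6,1})(Ω₁) = -0.21058 + 0.30142j ; Y_{6,1}(Ω₂) = 0.08585 + 0.04435j ; Δ = -0.03145 + 0.01654j
  [+2]  conj(Y_{6,2})(Ω₁) = -0.00260 - 0.00708j ; Y_{6,2}(Ω₂) = -0.18344 - 0.25848j ; Δ = -0.00136 + 0.00197j
  [+3]  conj(Y_{6,3})(Ω₁) = -0.37943 - 0.10036j ; Y_{6,3}(Ω₂) = -0.02827 - 0.20005j ; Δ = -0.00935 + 0.07874j
  [+4]  conj(Y_{6,4})(Ω₁) = -0.31272 + 0.26471j ; Y_{6,4}(Ω₂) = -0.07998 + 0.22870j ; Δ = -0.03553 - 0.09269j
  [+5]  conj(Y_{6,5})(Ω₁) = 0.02045 + 0.22011j ; Y_{6,5}(Ω₂) = -0.31373 + 0.29675j ; Δ = -0.07173 - 0.06299j
  [+6]  conj(Y_{6,6})(Ω₁) = 0.05706 + 0.03245j ; Y_{6,6}(Ω₂) = -0.25265 + 0.07287j ; Δ = -0.01678 - 0.00404j
Σ over m = -0.37045 + 0.00000j; ×(4π/13) → -0.35809 + 0.00000j. Real part: -0.358091

-0.358091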